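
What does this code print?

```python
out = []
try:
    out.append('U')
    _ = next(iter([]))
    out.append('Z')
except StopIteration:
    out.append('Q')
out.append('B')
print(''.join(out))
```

Execution trace: 'U' (try body) → 'Q' (except StopIteration) → 'B' (after the try/except). Output: UQB

Answer: UQB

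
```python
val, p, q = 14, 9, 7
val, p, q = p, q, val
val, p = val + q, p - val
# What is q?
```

Trace:
`val, p, q = 14, 9, 7` → val = 14; p = 9; q = 7
`val, p, q = p, q, val` → val = 9; p = 7; q = 14
`val, p = val + q, p - val` → val = 23; p = -2
So q = 14

Answer: 14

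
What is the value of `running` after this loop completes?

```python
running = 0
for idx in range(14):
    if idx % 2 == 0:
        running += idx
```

Sum of even numbers 0 to 13
`running` takes the values: 0 → 2 → 6 → 12 → 20 → 30 → 42

Answer: 42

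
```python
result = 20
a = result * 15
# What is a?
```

Trace:
`result = 20` → result = 20
`a = result * 15` → a = 300
So a = 300

Answer: 300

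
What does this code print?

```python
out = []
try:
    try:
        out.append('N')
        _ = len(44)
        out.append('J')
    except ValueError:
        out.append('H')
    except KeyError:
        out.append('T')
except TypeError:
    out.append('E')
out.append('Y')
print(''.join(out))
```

Execution trace: 'N' (try body) → 'E' (outer except TypeError) → 'Y' (after the try/except). Output: NEY

Answer: NEY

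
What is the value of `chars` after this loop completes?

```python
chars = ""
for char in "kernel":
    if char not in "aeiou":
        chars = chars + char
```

Remove vowels from 'kernel'
`chars` takes the values: "" → "k" → "kr" → "krn" → "krnl"

Answer: "krnl"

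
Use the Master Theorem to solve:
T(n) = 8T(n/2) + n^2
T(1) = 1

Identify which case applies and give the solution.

a=8, b=2, f(n)=n^2. log_2(8) = 3. Since c=2 < 3, Case 1 applies: T(n) = Θ(n^log_b(a)) = O(n^3).

Answer: O(n^3) - Case 1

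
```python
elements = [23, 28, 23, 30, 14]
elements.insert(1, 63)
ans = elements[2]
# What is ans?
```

Trace:
`elements = [23, 28, 23, 30, 14]` → elements = [23, 28, 23, 30, 14]
`elements.insert(1, 63)` → elements = [23, 63, 28, 23, 30, 14]
`ans = elements[2]` → ans = 28
So ans = 28

Answer: 28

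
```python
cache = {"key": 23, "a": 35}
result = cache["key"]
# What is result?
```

Trace:
`cache = {"key": 23, "a": 35}` → cache = {'key': 23, 'a': 35}
`result = cache["key"]` → result = 23
So result = 23

Answer: 23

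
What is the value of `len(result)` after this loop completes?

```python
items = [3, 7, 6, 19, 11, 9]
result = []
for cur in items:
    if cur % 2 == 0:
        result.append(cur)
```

Count even numbers in [3, 7, 6, 19, 11, 9]
`result` takes the values: [] → [6]
So `len(result)` = 1

Answer: 1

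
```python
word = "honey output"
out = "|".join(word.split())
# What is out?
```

Trace:
`word = "honey output"` → word = 'honey output'
`out = "|".join(word.split())` → out = 'honey|output'
So out = 'honey|output'

Answer: 'honey|output'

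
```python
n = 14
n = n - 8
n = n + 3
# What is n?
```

Trace:
`n = 14` → n = 14
`n = n - 8` → n = 6
`n = n + 3` → n = 9
So n = 9

Answer: 9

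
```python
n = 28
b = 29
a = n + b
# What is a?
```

Trace:
`n = 28` → n = 28
`b = 29` → b = 29
`a = n + b` → a = 57
So a = 57

Answer: 57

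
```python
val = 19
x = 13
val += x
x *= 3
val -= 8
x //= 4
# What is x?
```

Trace:
`val = 19` → val = 19
`x = 13` → x = 13
`val += x` → val = 32
`x *= 3` → x = 39
`val -= 8` → val = 24
`x //= 4` → x = 9
So x = 9

Answer: 9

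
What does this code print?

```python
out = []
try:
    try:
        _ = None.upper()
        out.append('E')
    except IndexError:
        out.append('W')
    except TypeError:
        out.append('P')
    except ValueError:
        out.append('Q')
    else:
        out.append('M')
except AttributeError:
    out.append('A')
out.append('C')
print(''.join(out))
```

Execution trace: 'A' (outer except AttributeError) → 'C' (after the try/except). Output: AC

Answer: AC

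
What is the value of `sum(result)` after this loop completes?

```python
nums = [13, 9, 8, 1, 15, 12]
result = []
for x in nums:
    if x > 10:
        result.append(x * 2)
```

Sum of doubled values > 10
`result` takes the values: [] → [26] → [26, 30] → [26, 30, 24]
So `sum(result)` = 80

Answer: 80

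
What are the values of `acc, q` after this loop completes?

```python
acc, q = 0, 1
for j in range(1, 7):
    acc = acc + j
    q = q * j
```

Sum and factorial of 1 to 6
`acc, q` takes the values: (0, 1) → (1, 1) → (3, 1) → (3, 2) → (6, 2) → (6, 6) → (10, 6) → (10, 24) → (15, 24) → (15, 120) → (21, 120) → (21, 720)

Answer: 21, 720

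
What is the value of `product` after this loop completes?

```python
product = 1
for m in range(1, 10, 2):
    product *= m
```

Product of 1, 3, 5, ... up to 9
`product` takes the values: 1 → 3 → 15 → 105 → 945

Answer: 945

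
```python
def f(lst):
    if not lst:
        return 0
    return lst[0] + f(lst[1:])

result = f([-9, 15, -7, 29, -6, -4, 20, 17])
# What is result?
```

(-9) + 15 + (-7) + 29 + (-6) + (-4) + 20 + 17 + 0 = 55

Answer: 55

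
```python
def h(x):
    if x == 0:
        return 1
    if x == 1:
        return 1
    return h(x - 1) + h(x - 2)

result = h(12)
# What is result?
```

Build up from base cases: h(0)=1, h(1)=1, h(2)=2, h(3)=3, h(4)=5, h(5)=8, h(6)=13, ..., h(12)=233

Answer: 233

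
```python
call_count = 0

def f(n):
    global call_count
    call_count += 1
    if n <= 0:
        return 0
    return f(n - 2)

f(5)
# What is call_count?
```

Linear recursion stepping by 2: 4 calls from n=5 down to ≤0.

Answer: 4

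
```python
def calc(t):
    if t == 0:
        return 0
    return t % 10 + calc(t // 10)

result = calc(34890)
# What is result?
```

Sum of digits of 34890: 0 + 9 + 8 + 4 + 3 = 24

Answer: 24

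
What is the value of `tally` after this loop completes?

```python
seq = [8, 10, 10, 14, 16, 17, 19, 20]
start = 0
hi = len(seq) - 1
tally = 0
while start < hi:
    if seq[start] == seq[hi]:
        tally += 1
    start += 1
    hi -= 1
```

Count matching pairs from ends
`tally` takes the values: 0

Answer: 0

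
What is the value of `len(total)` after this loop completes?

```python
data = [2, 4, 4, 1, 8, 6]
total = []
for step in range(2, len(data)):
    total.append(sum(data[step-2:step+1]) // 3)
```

Number of 3-element averages
`total` takes the values: [] → [3] → [3, 3] → [3, 3, 4] → [3, 3, 4, 5]
So `len(total)` = 4

Answer: 4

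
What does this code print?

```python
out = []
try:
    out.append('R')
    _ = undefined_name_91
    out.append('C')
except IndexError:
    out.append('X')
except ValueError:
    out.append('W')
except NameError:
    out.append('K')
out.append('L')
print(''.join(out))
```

Execution trace: 'R' (try body) → 'K' (except NameError) → 'L' (after the try/except). Output: RKL

Answer: RKL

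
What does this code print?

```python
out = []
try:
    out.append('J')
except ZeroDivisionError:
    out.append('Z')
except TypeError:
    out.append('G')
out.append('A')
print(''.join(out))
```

Execution trace: 'J' (try body, no exception) → 'A' (after the try/except). Output: JA

Answer: JA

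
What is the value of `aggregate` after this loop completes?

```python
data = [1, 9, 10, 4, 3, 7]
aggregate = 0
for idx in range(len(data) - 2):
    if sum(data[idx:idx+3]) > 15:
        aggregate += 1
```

Count windows with sum > 15
`aggregate` takes the values: 0 → 1 → 2 → 3

Answer: 3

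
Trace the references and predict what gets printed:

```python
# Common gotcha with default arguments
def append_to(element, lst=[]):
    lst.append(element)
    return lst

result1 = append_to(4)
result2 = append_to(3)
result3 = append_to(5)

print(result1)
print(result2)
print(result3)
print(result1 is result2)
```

Key concept: mutable default argument gotcha.
Step by step:
`result1 = append_to(4)` → result1 = [4]
`result2 = append_to(3)` → result1 = [4, 3] (same object as result2); result2 = [4, 3] (same object as result1)
`result3 = append_to(5)` → result1 = [4, 3, 5] (same object as result2, result3); result2 = [4, 3, 5] (same object as result1, result3); result3 = [4, 3, 5] (same object as result1, result2)
`print(result1)` → prints [4, 3, 5]
`print(result2)` → prints [4, 3, 5]
`print(result3)` → prints [4, 3, 5]
`print(result1 is result2)` → prints True

Answer:
[4, 3, 5]
[4, 3, 5]
[4, 3, 5]
True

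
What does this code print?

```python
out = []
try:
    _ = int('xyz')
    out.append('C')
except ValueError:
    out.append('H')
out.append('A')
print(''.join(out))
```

Execution trace: 'H' (except ValueError) → 'A' (after the try/except). Output: HA

Answer: HA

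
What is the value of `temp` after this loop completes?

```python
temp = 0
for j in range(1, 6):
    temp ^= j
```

XOR of 1 to 5
`temp` takes the values: 0 → 1 → 3 → 0 → 4 → 1

Answer: 1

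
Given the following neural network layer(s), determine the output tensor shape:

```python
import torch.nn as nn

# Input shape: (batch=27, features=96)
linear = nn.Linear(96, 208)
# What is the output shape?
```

Input: (27, 96) -> Output: (27, 208)

Answer: (27, 208)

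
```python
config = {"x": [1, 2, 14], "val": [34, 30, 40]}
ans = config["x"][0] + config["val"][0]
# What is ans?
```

Trace:
`config = {"x": [1, 2, 14], "val": [34, 30, 40]}` → config = {'x': [1, 2, 14], 'val': [34, 30, 40]}
`ans = config["x"][0] + config["val"][0]` → ans = 35
So ans = 35

Answer: 35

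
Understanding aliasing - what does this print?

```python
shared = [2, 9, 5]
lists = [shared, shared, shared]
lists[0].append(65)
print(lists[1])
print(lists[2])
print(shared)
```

Key concept: list of same reference.
Step by step:
`shared = [2, 9, 5]` → shared = [2, 9, 5]
`lists = [shared, shared, shared]` → lists = [[2, 9, 5], [2, 9, 5], [2, 9, 5]]
`lists[0].append(65)` → shared = [2, 9, 5, 65]; lists = [[2, 9, 5, 65], [2, 9, 5, 65], [2, 9, 5, 65]]
`print(lists[1])` → prints [2, 9, 5, 65]
`print(lists[2])` → prints [2, 9, 5, 65]
`print(shared)` → prints [2, 9, 5, 65]

Answer:
[2, 9, 5, 65]
[2, 9, 5, 65]
[2, 9, 5, 65]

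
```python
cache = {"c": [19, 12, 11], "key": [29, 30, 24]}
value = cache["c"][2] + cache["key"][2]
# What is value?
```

Trace:
`cache = {"c": [19, 12, 11], "key": [29, 30, 24]}` → cache = {'c': [19, 12, 11], 'key': [29, 30, 24]}
`value = cache["c"][2] + cache["key"][2]` → value = 35
So value = 35

Answer: 35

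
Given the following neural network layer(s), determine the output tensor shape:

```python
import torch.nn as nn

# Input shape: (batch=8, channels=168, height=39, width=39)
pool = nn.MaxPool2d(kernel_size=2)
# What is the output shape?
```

Input: (8, 168, 39, 39) -> Output: (8, 168, 19, 19)

Answer: (8, 168, 19, 19)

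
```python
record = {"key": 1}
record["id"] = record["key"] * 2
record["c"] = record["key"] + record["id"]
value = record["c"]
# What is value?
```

Trace:
`record = {"key": 1}` → record = {'key': 1}
`record["id"] = record["key"] * 2` → record = {'key': 1, 'id': 2}
`record["c"] = record["key"] + record["id"]` → record = {'key': 1, 'id': 2, 'c': 3}
`value = record["c"]` → value = 3
So value = 3

Answer: 3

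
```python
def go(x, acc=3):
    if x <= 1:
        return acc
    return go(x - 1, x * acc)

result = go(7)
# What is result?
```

Accumulator trace (n, acc): (7, 3) -> (6, 21) -> (5, 126) -> (4, 630) -> (3, 2520) -> (2, 7560) -> (1, 15120) -> return 15120

Answer: 15120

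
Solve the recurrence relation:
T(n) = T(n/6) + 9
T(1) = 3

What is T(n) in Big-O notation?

Each step divides n by 6 and adds 9. After log_6(n) steps we reach T(1)=3. So T(n) = 9·log_6(n) + 3 = O(log n).

Answer: O(log n)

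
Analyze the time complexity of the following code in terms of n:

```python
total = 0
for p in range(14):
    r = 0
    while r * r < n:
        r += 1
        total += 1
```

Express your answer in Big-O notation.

Each loop level contributes: 1 × √n. Multiplying the contributions gives O(√n).

Answer: O(√n)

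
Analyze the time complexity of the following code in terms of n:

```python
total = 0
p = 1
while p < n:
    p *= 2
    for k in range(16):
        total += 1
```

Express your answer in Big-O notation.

Each loop level contributes: log n × 1. Multiplying the contributions gives O(log n).

Answer: O(log n)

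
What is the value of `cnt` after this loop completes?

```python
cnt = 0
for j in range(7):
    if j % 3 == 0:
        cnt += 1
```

Count numbers divisible by 3 in range(7)
`cnt` takes the values: 0 → 1 → 2 → 3

Answer: 3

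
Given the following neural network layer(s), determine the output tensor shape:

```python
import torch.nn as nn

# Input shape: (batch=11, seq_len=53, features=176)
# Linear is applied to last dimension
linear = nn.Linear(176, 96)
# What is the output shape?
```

Input: (11, 53, 176) -> Output: (11, 53, 96)

Answer: (11, 53, 96)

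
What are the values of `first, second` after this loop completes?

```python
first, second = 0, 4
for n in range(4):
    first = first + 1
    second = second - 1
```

first goes 0→4, second goes 4→0
`first, second` takes the values: (0, 4) → (1, 4) → (1, 3) → (2, 3) → (2, 2) → (3, 2) → (3, 1) → (4, 1) → (4, 0)

Answer: 4, 0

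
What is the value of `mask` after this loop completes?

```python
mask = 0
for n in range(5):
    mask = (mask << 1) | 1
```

Build 5 consecutive 1-bits: 0b11111
`mask` takes the values: 0 → 1 → 3 → 7 → 15 → 31

Answer: 31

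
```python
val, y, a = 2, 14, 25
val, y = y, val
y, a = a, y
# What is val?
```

Trace:
`val, y, a = 2, 14, 25` → val = 2; y = 14; a = 25
`val, y = y, val` → val = 14; y = 2
`y, a = a, y` → y = 25; a = 2
So val = 14

Answer: 14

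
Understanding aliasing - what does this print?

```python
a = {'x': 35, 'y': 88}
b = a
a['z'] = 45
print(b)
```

Key concept: dict aliasing.
Step by step:
`a = {'x': 35, 'y': 88}` → a = {'x': 35, 'y': 88}
`b = a` → b = {'x': 35, 'y': 88} (same object as a)
`a['z'] = 45` → a = {'x': 35, 'y': 88, 'z': 45} (same object as b); b = {'x': 35, 'y': 88, 'z': 45} (same object as a)
`print(b)` → prints {'x': 35, 'y': 88, 'z': 45}

Answer: {'x': 35, 'y': 88, 'z': 45}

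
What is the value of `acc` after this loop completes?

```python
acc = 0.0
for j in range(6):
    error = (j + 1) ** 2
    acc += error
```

Sum of squared losses 1² + 2² + ... + 6²
`acc` takes the values: 0.0 → 1.0 → 5.0 → 14.0 → 30.0 → 55.0 → 91.0

Answer: 91.0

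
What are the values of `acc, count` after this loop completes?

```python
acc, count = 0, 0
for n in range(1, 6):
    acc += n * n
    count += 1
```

Sum of squares and count
`acc, count` takes the values: (0, 0) → (1, 0) → (1, 1) → (5, 1) → (5, 2) → (14, 2) → (14, 3) → (30, 3) → (30, 4) → (55, 4) → (55, 5)

Answer: 55, 5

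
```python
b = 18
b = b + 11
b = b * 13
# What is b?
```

Trace:
`b = 18` → b = 18
`b = b + 11` → b = 29
`b = b * 13` → b = 377
So b = 377

Answer: 377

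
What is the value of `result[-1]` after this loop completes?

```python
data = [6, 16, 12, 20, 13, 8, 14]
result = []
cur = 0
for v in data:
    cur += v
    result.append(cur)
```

Cumulative sum ends at 89
`result` takes the values: [] → [6] → [6, 22] → [6, 22, 34] → [6, 22, 34, 54] → [6, 22, 34, 54, 67] → [6, 22, 34, 54, 67, 75] → [6, 22, 34, 54, 67, 75, 89]
So `result[-1]` = 89

Answer: 89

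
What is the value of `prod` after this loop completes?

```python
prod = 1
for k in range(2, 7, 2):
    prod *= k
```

Product of even numbers 2 to 6
`prod` takes the values: 1 → 2 → 8 → 48

Answer: 48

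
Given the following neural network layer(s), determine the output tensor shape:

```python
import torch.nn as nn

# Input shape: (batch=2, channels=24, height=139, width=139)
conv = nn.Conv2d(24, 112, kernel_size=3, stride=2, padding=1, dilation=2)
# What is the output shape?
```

Input: (2, 24, 139, 139) -> Output: (2, 112, 69, 69)

Answer: (2, 112, 69, 69)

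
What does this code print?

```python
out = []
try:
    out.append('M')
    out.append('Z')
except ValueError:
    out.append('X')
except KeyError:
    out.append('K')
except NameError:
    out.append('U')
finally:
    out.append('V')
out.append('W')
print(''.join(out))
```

Execution trace: 'M' (try body) → 'Z' (try body, no exception) → 'V' (finally) → 'W' (after the try/except). Output: MZVW

Answer: MZVW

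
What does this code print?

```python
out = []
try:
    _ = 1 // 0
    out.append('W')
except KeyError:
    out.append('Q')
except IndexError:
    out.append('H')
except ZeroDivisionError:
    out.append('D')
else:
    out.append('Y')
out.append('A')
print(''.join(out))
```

Execution trace: 'D' (except ZeroDivisionError) → 'A' (after the try/except). Output: DA

Answer: DA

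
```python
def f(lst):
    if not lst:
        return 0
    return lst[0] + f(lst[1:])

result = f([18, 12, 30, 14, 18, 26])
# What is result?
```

18 + 12 + 30 + 14 + 18 + 26 + 0 = 118

Answer: 118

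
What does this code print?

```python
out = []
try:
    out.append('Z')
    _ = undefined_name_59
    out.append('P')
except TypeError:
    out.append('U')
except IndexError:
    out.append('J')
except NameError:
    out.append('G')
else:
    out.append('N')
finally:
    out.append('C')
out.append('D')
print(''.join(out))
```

Execution trace: 'Z' (try body) → 'G' (except NameError) → 'C' (finally) → 'D' (after the try/except). Output: ZGCD

Answer: ZGCD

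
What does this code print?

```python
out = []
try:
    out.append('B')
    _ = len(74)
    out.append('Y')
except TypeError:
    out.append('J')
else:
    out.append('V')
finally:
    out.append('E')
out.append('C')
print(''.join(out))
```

Execution trace: 'B' (try body) → 'J' (except TypeError) → 'E' (finally) → 'C' (after the try/except). Output: BJEC

Answer: BJEC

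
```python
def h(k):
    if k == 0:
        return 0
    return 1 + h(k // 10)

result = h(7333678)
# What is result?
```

Count of digits of 7333678: 7

Answer: 7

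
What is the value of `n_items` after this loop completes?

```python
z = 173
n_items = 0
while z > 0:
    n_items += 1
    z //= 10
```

Count digits by repeated division by 10
`n_items` takes the values: 0 → 1 → 2 → 3

Answer: 3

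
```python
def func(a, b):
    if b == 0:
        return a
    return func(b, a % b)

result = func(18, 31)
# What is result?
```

func(18, 31) -> func(31, 18) -> func(18, 13) -> func(13, 5) -> func(5, 3) -> func(3, 2) -> func(2, 1) -> func(1, 0) -> 1

Answer: 1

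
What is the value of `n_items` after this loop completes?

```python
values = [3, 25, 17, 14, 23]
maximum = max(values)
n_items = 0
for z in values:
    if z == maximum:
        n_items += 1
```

Count of max value 25 in [3, 25, 17, 14, 23]
`n_items` takes the values: 0 → 1

Answer: 1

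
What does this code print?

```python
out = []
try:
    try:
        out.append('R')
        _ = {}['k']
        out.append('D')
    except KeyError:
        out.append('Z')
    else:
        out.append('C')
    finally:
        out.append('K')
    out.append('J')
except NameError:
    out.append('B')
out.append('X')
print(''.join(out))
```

Execution trace: 'R' (inner try body) → 'Z' (inner except KeyError) → 'K' (inner finally) → 'J' (try body, no exception) → 'X' (after the try/except). Output: RZKJX

Answer: RZKJX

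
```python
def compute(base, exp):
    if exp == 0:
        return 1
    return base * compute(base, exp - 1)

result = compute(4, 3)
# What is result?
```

compute(4, 3) = 4 * 4 * 4 = 64

Answer: 64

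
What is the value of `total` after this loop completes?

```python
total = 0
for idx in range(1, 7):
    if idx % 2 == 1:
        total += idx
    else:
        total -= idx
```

Add odd, subtract even
`total` takes the values: 0 → 1 → -1 → 2 → -2 → 3 → -3

Answer: -3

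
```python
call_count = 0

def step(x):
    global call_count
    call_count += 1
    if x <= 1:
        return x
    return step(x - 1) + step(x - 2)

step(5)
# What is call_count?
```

Calls(x) = 1 + Calls(x-1) + Calls(x-2); Calls(0)=Calls(1)=1. For x=5 this gives 15.

Answer: 15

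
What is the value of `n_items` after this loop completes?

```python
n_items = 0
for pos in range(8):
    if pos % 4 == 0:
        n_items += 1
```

Count numbers divisible by 4 in range(8)
`n_items` takes the values: 0 → 1 → 2

Answer: 2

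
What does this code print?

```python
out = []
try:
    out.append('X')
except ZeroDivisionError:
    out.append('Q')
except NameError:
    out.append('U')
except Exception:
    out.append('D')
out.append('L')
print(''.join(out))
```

Execution trace: 'X' (try body, no exception) → 'L' (after the try/except). Output: XL

Answer: XL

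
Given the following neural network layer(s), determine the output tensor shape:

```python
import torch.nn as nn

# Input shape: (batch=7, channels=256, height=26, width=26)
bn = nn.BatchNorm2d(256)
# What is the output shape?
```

Input: (7, 256, 26, 26) -> Output: (7, 256, 26, 26)

Answer: (7, 256, 26, 26)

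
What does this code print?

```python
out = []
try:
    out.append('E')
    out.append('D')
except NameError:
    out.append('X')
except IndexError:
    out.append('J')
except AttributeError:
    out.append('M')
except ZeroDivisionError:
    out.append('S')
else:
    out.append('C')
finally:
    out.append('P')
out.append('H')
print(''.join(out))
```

Execution trace: 'E' (try body) → 'D' (try body, no exception) → 'C' (else) → 'P' (finally) → 'H' (after the try/except). Output: EDCPH

Answer: EDCPH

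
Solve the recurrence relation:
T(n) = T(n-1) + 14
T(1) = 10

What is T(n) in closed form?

Unrolling: T(n) = T(1) + 14·(n-1) = 10 + 14(n-1) = 14n - 4.

Answer: T(n) = 14n - 4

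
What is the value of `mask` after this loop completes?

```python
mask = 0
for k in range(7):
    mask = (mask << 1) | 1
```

Build 7 consecutive 1-bits: 0b1111111
`mask` takes the values: 0 → 1 → 3 → 7 → 15 → 31 → 63 → 127

Answer: 127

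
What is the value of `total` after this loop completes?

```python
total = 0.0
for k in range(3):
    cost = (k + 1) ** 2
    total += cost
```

Sum of squared losses 1² + 2² + ... + 3²
`total` takes the values: 0.0 → 1.0 → 5.0 → 14.0

Answer: 14.0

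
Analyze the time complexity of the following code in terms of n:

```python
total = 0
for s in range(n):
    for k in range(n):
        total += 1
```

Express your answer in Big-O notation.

Each loop level contributes: n × n. Multiplying the contributions gives O(n^2).

Answer: O(n^2)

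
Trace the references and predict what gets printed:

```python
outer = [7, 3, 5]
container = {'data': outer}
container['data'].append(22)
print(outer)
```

Key concept: dict holds reference to list.
Step by step:
`outer = [7, 3, 5]` → outer = [7, 3, 5]
`container = {'data': outer}` → container = {'data': [7, 3, 5]}
`container['data'].append(22)` → outer = [7, 3, 5, 22]; container = {'data': [7, 3, 5, 22]}
`print(outer)` → prints [7, 3, 5, 22]

Answer: [7, 3, 5, 22]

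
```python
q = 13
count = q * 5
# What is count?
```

Trace:
`q = 13` → q = 13
`count = q * 5` → count = 65
So count = 65

Answer: 65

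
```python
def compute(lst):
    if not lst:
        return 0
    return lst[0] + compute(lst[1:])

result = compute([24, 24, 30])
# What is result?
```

24 + 24 + 30 + 0 = 78

Answer: 78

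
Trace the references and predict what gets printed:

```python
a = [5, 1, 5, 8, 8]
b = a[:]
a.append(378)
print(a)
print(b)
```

Key concept: slice [:] creates copy.
Step by step:
`a = [5, 1, 5, 8, 8]` → a = [5, 1, 5, 8, 8]
`b = a[:]` → b = [5, 1, 5, 8, 8]
`a.append(378)` → a = [5, 1, 5, 8, 8, 378]
`print(a)` → prints [5, 1, 5, 8, 8, 378]
`print(b)` → prints [5, 1, 5, 8, 8]

Answer:
[5, 1, 5, 8, 8, 378]
[5, 1, 5, 8, 8]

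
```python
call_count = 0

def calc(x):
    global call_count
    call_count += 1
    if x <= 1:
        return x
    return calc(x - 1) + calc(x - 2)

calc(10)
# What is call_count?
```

Calls(x) = 1 + Calls(x-1) + Calls(x-2); Calls(0)=Calls(1)=1. For x=10 this gives 177.

Answer: 177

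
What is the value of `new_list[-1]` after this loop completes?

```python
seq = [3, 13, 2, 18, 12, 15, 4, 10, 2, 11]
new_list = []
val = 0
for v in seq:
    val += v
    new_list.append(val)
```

Cumulative sum ends at 90
`new_list` takes the values: [] → [3] → [3, 16] → [3, 16, 18] → [3, 16, 18, 36] → [3, 16, 18, 36, 48] → [3, 16, 18, 36, 48, 63] → [3, 16, 18, 36, 48, 63, 67] → [3, 16, 18, 36, 48, 63, 67, 77] → [3, 16, 18, 36, 48, 63, 67, 77, 79] → [3, 16, 18, 36, 48, 63, 67, 77, 79, 90]
So `new_list[-1]` = 90

Answer: 90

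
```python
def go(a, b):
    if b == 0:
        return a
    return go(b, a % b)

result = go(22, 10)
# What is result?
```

go(22, 10) -> go(10, 2) -> go(2, 0) -> 2

Answer: 2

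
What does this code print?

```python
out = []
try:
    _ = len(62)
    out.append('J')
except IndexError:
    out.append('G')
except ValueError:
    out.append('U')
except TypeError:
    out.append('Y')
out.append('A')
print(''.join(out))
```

Execution trace: 'Y' (except TypeError) → 'A' (after the try/except). Output: YA

Answer: YA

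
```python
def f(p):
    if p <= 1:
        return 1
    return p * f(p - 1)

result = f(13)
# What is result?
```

f(13) = 13 * 12 * 11 * 10 * 9 * 8 * 7 * 6 * 5 * 4 * 3 * 2 * 1 = 6227020800

Answer: 6227020800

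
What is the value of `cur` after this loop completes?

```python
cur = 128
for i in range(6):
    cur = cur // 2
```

Halve 6 times: 128 // 2^6 = 2
`cur` takes the values: 128 → 64 → 32 → 16 → 8 → 4 → 2

Answer: 2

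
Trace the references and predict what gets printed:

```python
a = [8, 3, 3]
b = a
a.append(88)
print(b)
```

Key concept: basic list aliasing.
Step by step:
`a = [8, 3, 3]` → a = [8, 3, 3]
`b = a` → b = [8, 3, 3] (same object as a)
`a.append(88)` → a = [8, 3, 3, 88] (same object as b); b = [8, 3, 3, 88] (same object as a)
`print(b)` → prints [8, 3, 3, 88]

Answer: [8, 3, 3, 88]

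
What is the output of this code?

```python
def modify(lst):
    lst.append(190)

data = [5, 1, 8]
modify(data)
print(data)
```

Key concept: function modifies passed list.
Step by step:
`data = [5, 1, 8]` → data = [5, 1, 8]
`modify(data)` → data = [5, 1, 8, 190]
`print(data)` → prints [5, 1, 8, 190]

Answer: [5, 1, 8, 190]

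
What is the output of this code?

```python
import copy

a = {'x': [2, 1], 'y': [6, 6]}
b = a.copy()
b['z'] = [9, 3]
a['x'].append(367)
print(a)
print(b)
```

Key concept: shallow copy of dict with mutable values.
Step by step:
`a = {'x': [2, 1], 'y': [6, 6]}` → a = {'x': [2, 1], 'y': [6, 6]}
`b = a.copy()` → b = {'x': [2, 1], 'y': [6, 6]}
`b['z'] = [9, 3]` → b = {'x': [2, 1], 'y': [6, 6], 'z': [9, 3]}
`a['x'].append(367)` → a = {'x': [2, 1, 367], 'y': [6, 6]}; b = {'x': [2, 1, 367], 'y': [6, 6], 'z': [9, 3]}
`print(a)` → prints {'x': [2, 1, 367], 'y': [6, 6]}
`print(b)` → prints {'x': [2, 1, 367], 'y': [6, 6], 'z': [9, 3]}

Answer:
{'x': [2, 1, 367], 'y': [6, 6]}
{'x': [2, 1, 367], 'y': [6, 6], 'z': [9, 3]}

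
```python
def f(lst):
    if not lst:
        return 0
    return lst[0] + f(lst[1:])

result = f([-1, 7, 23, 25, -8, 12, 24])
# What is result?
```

(-1) + 7 + 23 + 25 + (-8) + 12 + 24 + 0 = 82

Answer: 82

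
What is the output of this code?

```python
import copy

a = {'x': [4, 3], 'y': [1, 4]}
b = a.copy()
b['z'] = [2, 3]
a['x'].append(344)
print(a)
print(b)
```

Key concept: shallow copy of dict with mutable values.
Step by step:
`a = {'x': [4, 3], 'y': [1, 4]}` → a = {'x': [4, 3], 'y': [1, 4]}
`b = a.copy()` → b = {'x': [4, 3], 'y': [1, 4]}
`b['z'] = [2, 3]` → b = {'x': [4, 3], 'y': [1, 4], 'z': [2, 3]}
`a['x'].append(344)` → a = {'x': [4, 3, 344], 'y': [1, 4]}; b = {'x': [4, 3, 344], 'y': [1, 4], 'z': [2, 3]}
`print(a)` → prints {'x': [4, 3, 344], 'y': [1, 4]}
`print(b)` → prints {'x': [4, 3, 344], 'y': [1, 4], 'z': [2, 3]}

Answer:
{'x': [4, 3, 344], 'y': [1, 4]}
{'x': [4, 3, 344], 'y': [1, 4], 'z': [2, 3]}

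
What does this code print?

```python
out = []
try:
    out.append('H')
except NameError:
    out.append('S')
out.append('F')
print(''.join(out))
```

Execution trace: 'H' (try body, no exception) → 'F' (after the try/except). Output: HF

Answer: HF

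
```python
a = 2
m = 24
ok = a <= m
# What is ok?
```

Trace:
`a = 2` → a = 2
`m = 24` → m = 24
`ok = a <= m` → ok = True
So ok = True

Answer: True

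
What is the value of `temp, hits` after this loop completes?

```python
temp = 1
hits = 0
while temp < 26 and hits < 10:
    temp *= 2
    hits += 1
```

Double until >= 26 or 10 iterations
`temp, hits` takes the values: (1, 0) → (2, 0) → (2, 1) → (4, 1) → (4, 2) → (8, 2) → (8, 3) → (16, 3) → (16, 4) → (32, 4) → (32, 5)

Answer: 32, 5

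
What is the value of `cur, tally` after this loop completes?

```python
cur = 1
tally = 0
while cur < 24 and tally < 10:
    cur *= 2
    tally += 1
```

Double until >= 24 or 10 iterations
`cur, tally` takes the values: (1, 0) → (2, 0) → (2, 1) → (4, 1) → (4, 2) → (8, 2) → (8, 3) → (16, 3) → (16, 4) → (32, 4) → (32, 5)

Answer: 32, 5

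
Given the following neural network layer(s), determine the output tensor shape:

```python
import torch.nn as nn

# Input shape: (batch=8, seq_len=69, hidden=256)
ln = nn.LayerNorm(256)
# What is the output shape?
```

Input: (8, 69, 256) -> Output: (8, 69, 256)

Answer: (8, 69, 256)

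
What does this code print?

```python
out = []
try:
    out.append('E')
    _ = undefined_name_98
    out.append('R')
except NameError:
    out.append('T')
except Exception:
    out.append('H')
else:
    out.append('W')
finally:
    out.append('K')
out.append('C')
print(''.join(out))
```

Execution trace: 'E' (try body) → 'T' (except NameError) → 'K' (finally) → 'C' (after the try/except). Output: ETKC

Answer: ETKC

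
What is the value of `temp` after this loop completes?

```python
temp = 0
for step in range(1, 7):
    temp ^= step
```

XOR of 1 to 6
`temp` takes the values: 0 → 1 → 3 → 0 → 4 → 1 → 7

Answer: 7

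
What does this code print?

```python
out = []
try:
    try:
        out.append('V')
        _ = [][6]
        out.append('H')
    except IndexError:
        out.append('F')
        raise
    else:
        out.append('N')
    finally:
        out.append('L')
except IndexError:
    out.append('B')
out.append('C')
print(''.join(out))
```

Execution trace: 'V' (inner try body) → 'F' (inner except IndexError) → 'L' (inner finally) → 'B' (outer except IndexError) → 'C' (after the try/except). Output: VFLBC

Answer: VFLBC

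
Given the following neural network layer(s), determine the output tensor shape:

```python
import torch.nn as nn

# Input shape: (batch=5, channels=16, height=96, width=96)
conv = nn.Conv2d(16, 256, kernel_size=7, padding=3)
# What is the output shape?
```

Input: (5, 16, 96, 96) -> Output: (5, 256, 96, 96)

Answer: (5, 256, 96, 96)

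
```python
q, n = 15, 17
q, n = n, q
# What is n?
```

Trace:
`q, n = 15, 17` → q = 15; n = 17
`q, n = n, q` → q = 17; n = 15
So n = 15

Answer: 15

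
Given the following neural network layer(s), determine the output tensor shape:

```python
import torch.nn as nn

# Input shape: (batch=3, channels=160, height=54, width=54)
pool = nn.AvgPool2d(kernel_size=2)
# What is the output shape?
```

Input: (3, 160, 54, 54) -> Output: (3, 160, 27, 27)

Answer: (3, 160, 27, 27)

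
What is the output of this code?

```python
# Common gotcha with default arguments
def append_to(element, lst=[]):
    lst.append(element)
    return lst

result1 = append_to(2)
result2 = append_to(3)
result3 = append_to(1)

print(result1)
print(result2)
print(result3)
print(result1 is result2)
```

Key concept: mutable default argument gotcha.
Step by step:
`result1 = append_to(2)` → result1 = [2]
`result2 = append_to(3)` → result1 = [2, 3] (same object as result2); result2 = [2, 3] (same object as result1)
`result3 = append_to(1)` → result1 = [2, 3, 1] (same object as result2, result3); result2 = [2, 3, 1] (same object as result1, result3); result3 = [2, 3, 1] (same object as result1, result2)
`print(result1)` → prints [2, 3, 1]
`print(result2)` → prints [2, 3, 1]
`print(result3)` → prints [2, 3, 1]
`print(result1 is result2)` → prints True

Answer:
[2, 3, 1]
[2, 3, 1]
[2, 3, 1]
True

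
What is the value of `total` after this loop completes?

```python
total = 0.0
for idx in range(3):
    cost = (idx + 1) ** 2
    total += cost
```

Sum of squared losses 1² + 2² + ... + 3²
`total` takes the values: 0.0 → 1.0 → 5.0 → 14.0

Answer: 14.0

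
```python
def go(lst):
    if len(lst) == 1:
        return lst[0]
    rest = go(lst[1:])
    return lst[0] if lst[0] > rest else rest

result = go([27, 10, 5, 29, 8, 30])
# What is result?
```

Recursive max over [27, 10, 5, 29, 8, 30] = 30

Answer: 30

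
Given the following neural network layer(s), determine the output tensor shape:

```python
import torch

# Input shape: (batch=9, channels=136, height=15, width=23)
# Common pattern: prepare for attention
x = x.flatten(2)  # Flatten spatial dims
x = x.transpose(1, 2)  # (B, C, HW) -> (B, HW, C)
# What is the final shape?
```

Input: (9, 136, 15, 23) -> after flatten(2): (9, 136, 345) -> Output: (9, 345, 136)

Answer: (9, 345, 136)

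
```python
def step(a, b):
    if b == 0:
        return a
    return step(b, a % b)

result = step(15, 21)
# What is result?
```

step(15, 21) -> step(21, 15) -> step(15, 6) -> step(6, 3) -> step(3, 0) -> 3

Answer: 3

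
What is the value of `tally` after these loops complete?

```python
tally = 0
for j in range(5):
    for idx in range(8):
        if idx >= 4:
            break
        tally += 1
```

Inner breaks at 4, outer runs 5 times
`tally` takes the values: 0 → 1 → 2 → 3 → 4 → 5 → 6 → 7 → 8 → 9 → 10 → 11 → 12 → 13 → 14 → 15 → 16 → 17 → 18 → 19 → 20

Answer: 20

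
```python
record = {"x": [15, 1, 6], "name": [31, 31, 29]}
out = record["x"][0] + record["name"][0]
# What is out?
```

Trace:
`record = {"x": [15, 1, 6], "name": [31, 31, 29]}` → record = {'x': [15, 1, 6], 'name': [31, 31, 29]}
`out = record["x"][0] + record["name"][0]` → out = 46
So out = 46

Answer: 46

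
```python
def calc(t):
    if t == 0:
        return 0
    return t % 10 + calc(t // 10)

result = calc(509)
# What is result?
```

Sum of digits of 509: 9 + 0 + 5 = 14

Answer: 14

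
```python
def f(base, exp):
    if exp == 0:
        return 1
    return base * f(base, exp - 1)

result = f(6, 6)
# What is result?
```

f(6, 6) = 6 * 6 * 6 * 6 * 6 * 6 = 46656

Answer: 46656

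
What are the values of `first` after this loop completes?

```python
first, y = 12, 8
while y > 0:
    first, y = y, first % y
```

GCD of 12 and 8
`first` takes the values: 12 → 8 → 4

Answer: 4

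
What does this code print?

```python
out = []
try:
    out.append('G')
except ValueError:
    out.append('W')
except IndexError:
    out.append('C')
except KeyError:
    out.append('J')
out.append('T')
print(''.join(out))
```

Execution trace: 'G' (try body, no exception) → 'T' (after the try/except). Output: GT

Answer: GT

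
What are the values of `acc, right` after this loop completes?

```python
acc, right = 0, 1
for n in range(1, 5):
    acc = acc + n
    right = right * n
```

Sum and factorial of 1 to 4
`acc, right` takes the values: (0, 1) → (1, 1) → (3, 1) → (3, 2) → (6, 2) → (6, 6) → (10, 6) → (10, 24)

Answer: 10, 24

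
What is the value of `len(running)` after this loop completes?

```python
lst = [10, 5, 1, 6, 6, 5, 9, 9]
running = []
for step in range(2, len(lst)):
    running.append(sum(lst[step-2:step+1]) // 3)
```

Number of 3-element averages
`running` takes the values: [] → [5] → [5, 4] → [5, 4, 4] → [5, 4, 4, 5] → [5, 4, 4, 5, 6] → [5, 4, 4, 5, 6, 7]
So `len(running)` = 6

Answer: 6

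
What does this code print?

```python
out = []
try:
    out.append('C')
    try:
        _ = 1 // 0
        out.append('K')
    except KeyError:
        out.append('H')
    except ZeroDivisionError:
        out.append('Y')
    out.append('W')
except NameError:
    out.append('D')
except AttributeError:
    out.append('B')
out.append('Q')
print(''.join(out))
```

Execution trace: 'C' (try body) → 'Y' (inner except ZeroDivisionError) → 'W' (try body, no exception) → 'Q' (after the try/except). Output: CYWQ

Answer: CYWQ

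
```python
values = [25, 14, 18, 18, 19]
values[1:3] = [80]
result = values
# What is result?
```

Trace:
`values = [25, 14, 18, 18, 19]` → values = [25, 14, 18, 18, 19]
`values[1:3] = [80]` → values = [25, 80, 18, 19]
`result = values` → result = [25, 80, 18, 19]
So result = [25, 80, 18, 19]

Answer: [25, 80, 18, 19]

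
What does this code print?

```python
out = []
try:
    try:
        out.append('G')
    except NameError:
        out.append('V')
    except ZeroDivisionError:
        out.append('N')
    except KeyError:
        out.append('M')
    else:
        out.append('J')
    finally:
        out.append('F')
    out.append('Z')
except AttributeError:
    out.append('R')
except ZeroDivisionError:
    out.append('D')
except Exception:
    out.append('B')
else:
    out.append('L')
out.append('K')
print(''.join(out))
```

Execution trace: 'G' (inner try body, no exception) → 'J' (inner else) → 'F' (inner finally) → 'Z' (try body, no exception) → 'L' (else) → 'K' (after the try/except). Output: GJFZLK

Answer: GJFZLK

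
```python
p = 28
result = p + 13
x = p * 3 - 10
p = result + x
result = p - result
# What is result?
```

Trace:
`p = 28` → p = 28
`result = p + 13` → result = 41
`x = p * 3 - 10` → x = 74
`p = result + x` → p = 115
`result = p - result` → result = 74
So result = 74

Answer: 74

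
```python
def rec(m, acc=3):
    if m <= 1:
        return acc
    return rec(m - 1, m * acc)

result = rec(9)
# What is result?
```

Accumulator trace (n, acc): (9, 3) -> (8, 27) -> (7, 216) -> (6, 1512) -> (5, 9072) -> (4, 45360) -> (3, 181440) -> (2, 544320) -> (1, 1088640) -> return 1088640

Answer: 1088640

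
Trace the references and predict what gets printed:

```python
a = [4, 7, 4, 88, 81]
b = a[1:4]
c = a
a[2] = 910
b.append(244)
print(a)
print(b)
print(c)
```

Key concept: slice vs alias.
Step by step:
`a = [4, 7, 4, 88, 81]` → a = [4, 7, 4, 88, 81]
`b = a[1:4]` → b = [7, 4, 88]
`c = a` → c = [4, 7, 4, 88, 81] (same object as a)
`a[2] = 910` → a = [4, 7, 910, 88, 81] (same object as c); c = [4, 7, 910, 88, 81] (same object as a)
`b.append(244)` → b = [7, 4, 88, 244]
`print(a)` → prints [4, 7, 910, 88, 81]
`print(b)` → prints [7, 4, 88, 244]
`print(c)` → prints [4, 7, 910, 88, 81]

Answer:
[4, 7, 910, 88, 81]
[7, 4, 88, 244]
[4, 7, 910, 88, 81]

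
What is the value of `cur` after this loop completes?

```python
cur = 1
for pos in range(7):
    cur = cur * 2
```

Multiply by 2, 7 times: 1 * 2^7 = 128
`cur` takes the values: 1 → 2 → 4 → 8 → 16 → 32 → 64 → 128

Answer: 128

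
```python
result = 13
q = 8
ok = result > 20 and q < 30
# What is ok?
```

Trace:
`result = 13` → result = 13
`q = 8` → q = 8
`ok = result > 20 and q < 30` → ok = False
So ok = False

Answer: False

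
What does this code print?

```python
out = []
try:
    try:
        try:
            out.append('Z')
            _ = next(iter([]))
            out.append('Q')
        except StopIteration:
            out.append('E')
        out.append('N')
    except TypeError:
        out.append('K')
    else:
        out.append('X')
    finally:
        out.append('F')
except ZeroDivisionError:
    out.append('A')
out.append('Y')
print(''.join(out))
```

Execution trace: 'Z' (inner try body) → 'E' (inner except StopIteration) → 'N' (try body, no exception) → 'X' (else) → 'F' (finally) → 'Y' (after the try/except). Output: ZENXFY

Answer: ZENXFY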